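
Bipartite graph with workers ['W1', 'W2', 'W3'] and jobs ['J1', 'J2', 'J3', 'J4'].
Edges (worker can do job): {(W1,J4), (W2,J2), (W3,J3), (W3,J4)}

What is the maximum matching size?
Maximum matching size = 3

Maximum matching: {(W1,J4), (W2,J2), (W3,J3)}
Size: 3

This assigns 3 workers to 3 distinct jobs.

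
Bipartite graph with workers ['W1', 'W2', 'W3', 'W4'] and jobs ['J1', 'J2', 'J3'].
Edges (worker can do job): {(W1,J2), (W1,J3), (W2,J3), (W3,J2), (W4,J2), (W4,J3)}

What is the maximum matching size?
Maximum matching size = 2

Maximum matching: {(W1,J3), (W4,J2)}
Size: 2

This assigns 2 workers to 2 distinct jobs.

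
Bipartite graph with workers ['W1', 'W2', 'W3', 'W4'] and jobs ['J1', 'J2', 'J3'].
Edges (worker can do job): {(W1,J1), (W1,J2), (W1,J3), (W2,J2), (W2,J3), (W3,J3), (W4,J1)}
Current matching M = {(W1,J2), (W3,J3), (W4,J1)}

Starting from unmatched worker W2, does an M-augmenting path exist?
No augmenting path from W2

Alternating search from W2 reaches jobs: {J1, J2, J3}.
Every reachable job is already matched in M, and following those matched edges back to workers exposes no further unvisited jobs.
No M-augmenting path from W2 exists.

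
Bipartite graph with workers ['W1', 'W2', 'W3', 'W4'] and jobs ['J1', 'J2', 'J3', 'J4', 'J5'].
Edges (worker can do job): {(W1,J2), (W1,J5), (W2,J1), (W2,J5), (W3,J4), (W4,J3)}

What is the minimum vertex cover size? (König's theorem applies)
Minimum vertex cover size = 4

By König's theorem: in bipartite graphs,
min vertex cover = max matching = 4

Maximum matching has size 4, so minimum vertex cover also has size 4.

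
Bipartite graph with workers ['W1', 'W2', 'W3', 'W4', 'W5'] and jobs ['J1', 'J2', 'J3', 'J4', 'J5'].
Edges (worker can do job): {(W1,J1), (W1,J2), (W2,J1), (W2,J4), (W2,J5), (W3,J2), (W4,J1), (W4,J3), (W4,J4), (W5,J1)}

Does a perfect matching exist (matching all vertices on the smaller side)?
No, maximum matching has size 4 < 5

Maximum matching has size 4, need 5 for perfect matching.
Unmatched workers: ['W1']
Unmatched jobs: ['J5']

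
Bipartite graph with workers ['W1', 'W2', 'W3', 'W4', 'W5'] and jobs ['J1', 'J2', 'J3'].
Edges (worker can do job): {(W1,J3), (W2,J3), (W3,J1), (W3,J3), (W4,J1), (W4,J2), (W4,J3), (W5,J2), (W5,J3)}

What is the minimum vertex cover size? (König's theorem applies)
Minimum vertex cover size = 3

By König's theorem: in bipartite graphs,
min vertex cover = max matching = 3

Maximum matching has size 3, so minimum vertex cover also has size 3.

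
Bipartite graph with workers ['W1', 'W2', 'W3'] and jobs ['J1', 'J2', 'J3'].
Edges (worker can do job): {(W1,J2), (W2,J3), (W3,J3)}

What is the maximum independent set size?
Maximum independent set = 4

By König's theorem:
- Min vertex cover = Max matching = 2
- Max independent set = Total vertices - Min vertex cover
- Max independent set = 6 - 2 = 4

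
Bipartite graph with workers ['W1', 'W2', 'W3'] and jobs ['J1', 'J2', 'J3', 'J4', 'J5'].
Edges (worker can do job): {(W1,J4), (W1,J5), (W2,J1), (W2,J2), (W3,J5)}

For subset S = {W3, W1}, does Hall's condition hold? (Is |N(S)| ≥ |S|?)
Yes: |N(S)| = 2, |S| = 2

Subset S = {W3, W1}
Neighbors N(S) = {J4, J5}

|N(S)| = 2, |S| = 2
Hall's condition: |N(S)| ≥ |S| is satisfied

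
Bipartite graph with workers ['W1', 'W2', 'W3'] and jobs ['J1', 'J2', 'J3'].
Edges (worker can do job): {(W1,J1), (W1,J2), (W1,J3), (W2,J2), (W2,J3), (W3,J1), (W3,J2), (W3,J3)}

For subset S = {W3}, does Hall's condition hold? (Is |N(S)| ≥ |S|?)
Yes: |N(S)| = 3, |S| = 1

Subset S = {W3}
Neighbors N(S) = {J1, J2, J3}

|N(S)| = 3, |S| = 1
Hall's condition: |N(S)| ≥ |S| is satisfied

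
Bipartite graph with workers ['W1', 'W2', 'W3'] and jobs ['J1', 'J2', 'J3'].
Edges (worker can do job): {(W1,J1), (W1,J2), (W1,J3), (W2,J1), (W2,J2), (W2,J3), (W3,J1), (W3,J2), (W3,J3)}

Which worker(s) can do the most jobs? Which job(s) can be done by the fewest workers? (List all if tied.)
Most versatile: W1, W2, W3 (3 jobs); Least covered: J1, J2, J3 (3 workers)

Worker degrees (jobs they can do): W1:3, W2:3, W3:3
Job degrees (workers who can do it): J1:3, J2:3, J3:3

Maximum worker degree is 3, achieved by: W1, W2, W3
Minimum job degree is 3, achieved by: J1, J2, J3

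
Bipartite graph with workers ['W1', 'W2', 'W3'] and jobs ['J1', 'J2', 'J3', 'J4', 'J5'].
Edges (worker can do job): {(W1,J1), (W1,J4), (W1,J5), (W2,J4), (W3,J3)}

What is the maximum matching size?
Maximum matching size = 3

Maximum matching: {(W1,J1), (W2,J4), (W3,J3)}
Size: 3

This assigns 3 workers to 3 distinct jobs.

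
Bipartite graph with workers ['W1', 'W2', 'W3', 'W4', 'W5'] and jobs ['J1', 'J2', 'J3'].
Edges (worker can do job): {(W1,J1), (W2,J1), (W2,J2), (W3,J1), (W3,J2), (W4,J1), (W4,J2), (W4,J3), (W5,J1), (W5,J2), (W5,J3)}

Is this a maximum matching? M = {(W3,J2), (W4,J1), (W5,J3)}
Yes, size 3 is maximum

Proposed matching has size 3.
Maximum matching size for this graph: 3.

This is a maximum matching.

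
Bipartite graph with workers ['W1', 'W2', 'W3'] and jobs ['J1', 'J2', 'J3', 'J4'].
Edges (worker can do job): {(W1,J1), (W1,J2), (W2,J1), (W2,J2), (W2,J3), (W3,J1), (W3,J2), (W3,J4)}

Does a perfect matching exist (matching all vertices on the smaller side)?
Yes, perfect matching exists (size 3)

Perfect matching: {(W1,J2), (W2,J3), (W3,J1)}
All 3 vertices on the smaller side are matched.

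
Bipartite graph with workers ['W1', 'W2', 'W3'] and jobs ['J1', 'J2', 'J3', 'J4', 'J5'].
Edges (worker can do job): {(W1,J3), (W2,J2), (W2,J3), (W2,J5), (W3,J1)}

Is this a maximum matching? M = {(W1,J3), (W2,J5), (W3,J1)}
Yes, size 3 is maximum

Proposed matching has size 3.
Maximum matching size for this graph: 3.

This is a maximum matching.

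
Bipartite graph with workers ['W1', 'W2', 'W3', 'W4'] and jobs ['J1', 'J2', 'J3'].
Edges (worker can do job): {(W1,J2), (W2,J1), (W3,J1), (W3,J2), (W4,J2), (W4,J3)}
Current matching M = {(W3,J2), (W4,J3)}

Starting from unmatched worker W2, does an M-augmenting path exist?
Yes: W2 → J1

An M-augmenting path alternates non-matching / matching edges, starting and ending at unmatched vertices.
Path: W2 → J1
(J1 is unmatched in M, so the path is augmenting.)
Flipping edges along this path would increase |M| from 2 to 3.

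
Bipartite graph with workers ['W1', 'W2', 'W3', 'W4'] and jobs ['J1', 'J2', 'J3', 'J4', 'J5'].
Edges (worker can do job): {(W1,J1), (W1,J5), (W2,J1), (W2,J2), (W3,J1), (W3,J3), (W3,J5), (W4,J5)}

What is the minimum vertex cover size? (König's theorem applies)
Minimum vertex cover size = 4

By König's theorem: in bipartite graphs,
min vertex cover = max matching = 4

Maximum matching has size 4, so minimum vertex cover also has size 4.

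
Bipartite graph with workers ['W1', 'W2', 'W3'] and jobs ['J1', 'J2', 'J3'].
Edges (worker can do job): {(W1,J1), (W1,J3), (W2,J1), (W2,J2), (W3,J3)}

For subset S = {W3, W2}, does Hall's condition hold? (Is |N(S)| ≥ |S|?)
Yes: |N(S)| = 3, |S| = 2

Subset S = {W3, W2}
Neighbors N(S) = {J1, J2, J3}

|N(S)| = 3, |S| = 2
Hall's condition: |N(S)| ≥ |S| is satisfied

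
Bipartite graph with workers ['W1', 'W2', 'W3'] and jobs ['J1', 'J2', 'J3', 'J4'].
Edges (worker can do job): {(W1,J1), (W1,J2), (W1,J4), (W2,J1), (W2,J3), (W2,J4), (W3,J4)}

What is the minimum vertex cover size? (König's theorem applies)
Minimum vertex cover size = 3

By König's theorem: in bipartite graphs,
min vertex cover = max matching = 3

Maximum matching has size 3, so minimum vertex cover also has size 3.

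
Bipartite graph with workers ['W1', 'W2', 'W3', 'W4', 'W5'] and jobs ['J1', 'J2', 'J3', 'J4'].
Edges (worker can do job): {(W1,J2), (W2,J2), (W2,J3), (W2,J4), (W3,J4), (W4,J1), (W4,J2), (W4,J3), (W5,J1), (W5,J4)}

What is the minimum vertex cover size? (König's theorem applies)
Minimum vertex cover size = 4

By König's theorem: in bipartite graphs,
min vertex cover = max matching = 4

Maximum matching has size 4, so minimum vertex cover also has size 4.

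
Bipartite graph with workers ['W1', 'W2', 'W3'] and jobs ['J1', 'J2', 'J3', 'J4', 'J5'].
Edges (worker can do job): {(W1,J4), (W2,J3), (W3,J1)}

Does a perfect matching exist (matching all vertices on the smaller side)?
Yes, perfect matching exists (size 3)

Perfect matching: {(W1,J4), (W2,J3), (W3,J1)}
All 3 vertices on the smaller side are matched.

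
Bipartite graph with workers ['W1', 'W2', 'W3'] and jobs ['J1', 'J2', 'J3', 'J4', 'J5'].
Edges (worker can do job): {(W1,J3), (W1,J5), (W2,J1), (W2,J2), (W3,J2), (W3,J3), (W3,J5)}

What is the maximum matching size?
Maximum matching size = 3

Maximum matching: {(W1,J3), (W2,J1), (W3,J2)}
Size: 3

This assigns 3 workers to 3 distinct jobs.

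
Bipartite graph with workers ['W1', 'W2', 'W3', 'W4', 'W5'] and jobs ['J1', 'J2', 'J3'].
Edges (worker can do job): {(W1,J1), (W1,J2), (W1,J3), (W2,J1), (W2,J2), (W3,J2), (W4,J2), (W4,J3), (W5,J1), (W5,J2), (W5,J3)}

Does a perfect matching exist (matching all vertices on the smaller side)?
Yes, perfect matching exists (size 3)

Perfect matching: {(W1,J1), (W3,J2), (W5,J3)}
All 3 vertices on the smaller side are matched.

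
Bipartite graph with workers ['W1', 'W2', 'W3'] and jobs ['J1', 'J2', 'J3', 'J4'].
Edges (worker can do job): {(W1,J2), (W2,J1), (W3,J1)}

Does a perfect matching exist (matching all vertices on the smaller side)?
No, maximum matching has size 2 < 3

Maximum matching has size 2, need 3 for perfect matching.
Unmatched workers: ['W2']
Unmatched jobs: ['J3', 'J4']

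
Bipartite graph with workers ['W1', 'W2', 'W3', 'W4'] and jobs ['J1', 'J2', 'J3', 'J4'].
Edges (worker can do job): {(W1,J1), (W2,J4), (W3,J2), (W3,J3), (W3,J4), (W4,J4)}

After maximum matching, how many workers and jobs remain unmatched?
Unmatched: 1 workers, 1 jobs

Maximum matching size: 3
Workers: 4 total, 3 matched, 1 unmatched
Jobs: 4 total, 3 matched, 1 unmatched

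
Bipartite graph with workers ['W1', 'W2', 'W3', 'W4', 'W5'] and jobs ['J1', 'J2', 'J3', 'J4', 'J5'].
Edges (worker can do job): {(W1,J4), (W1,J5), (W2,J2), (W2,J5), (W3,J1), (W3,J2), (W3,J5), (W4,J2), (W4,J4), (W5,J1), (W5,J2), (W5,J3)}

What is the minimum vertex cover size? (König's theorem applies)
Minimum vertex cover size = 5

By König's theorem: in bipartite graphs,
min vertex cover = max matching = 5

Maximum matching has size 5, so minimum vertex cover also has size 5.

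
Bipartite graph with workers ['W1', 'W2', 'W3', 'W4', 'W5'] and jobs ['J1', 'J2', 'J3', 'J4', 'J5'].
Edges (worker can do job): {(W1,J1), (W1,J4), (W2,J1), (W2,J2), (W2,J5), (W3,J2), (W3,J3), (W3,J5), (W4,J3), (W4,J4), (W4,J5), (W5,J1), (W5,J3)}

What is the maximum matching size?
Maximum matching size = 5

Maximum matching: {(W1,J4), (W2,J2), (W3,J3), (W4,J5), (W5,J1)}
Size: 5

This assigns 5 workers to 5 distinct jobs.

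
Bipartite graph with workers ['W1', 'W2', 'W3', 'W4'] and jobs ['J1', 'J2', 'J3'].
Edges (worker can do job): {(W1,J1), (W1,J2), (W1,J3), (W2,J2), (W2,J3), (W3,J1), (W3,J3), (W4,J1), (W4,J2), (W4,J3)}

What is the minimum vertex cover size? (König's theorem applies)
Minimum vertex cover size = 3

By König's theorem: in bipartite graphs,
min vertex cover = max matching = 3

Maximum matching has size 3, so minimum vertex cover also has size 3.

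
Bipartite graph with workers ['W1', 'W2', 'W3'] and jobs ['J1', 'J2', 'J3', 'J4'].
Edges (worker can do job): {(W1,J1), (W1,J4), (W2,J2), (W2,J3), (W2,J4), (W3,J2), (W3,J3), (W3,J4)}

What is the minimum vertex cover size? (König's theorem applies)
Minimum vertex cover size = 3

By König's theorem: in bipartite graphs,
min vertex cover = max matching = 3

Maximum matching has size 3, so minimum vertex cover also has size 3.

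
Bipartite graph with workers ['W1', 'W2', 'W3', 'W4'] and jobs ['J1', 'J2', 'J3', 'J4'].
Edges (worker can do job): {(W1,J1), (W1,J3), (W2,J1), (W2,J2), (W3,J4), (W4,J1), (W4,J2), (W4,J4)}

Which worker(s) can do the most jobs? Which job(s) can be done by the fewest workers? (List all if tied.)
Most versatile: W4 (3 jobs); Least covered: J3 (1 workers)

Worker degrees (jobs they can do): W1:2, W2:2, W3:1, W4:3
Job degrees (workers who can do it): J1:3, J2:2, J3:1, J4:2

Maximum worker degree is 3, achieved by: W4
Minimum job degree is 1, achieved by: J3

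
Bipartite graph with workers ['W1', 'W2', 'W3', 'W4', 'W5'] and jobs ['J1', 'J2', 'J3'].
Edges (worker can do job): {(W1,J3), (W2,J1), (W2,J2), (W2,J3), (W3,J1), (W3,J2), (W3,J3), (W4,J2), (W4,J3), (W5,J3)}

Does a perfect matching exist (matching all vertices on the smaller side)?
Yes, perfect matching exists (size 3)

Perfect matching: {(W3,J1), (W4,J2), (W5,J3)}
All 3 vertices on the smaller side are matched.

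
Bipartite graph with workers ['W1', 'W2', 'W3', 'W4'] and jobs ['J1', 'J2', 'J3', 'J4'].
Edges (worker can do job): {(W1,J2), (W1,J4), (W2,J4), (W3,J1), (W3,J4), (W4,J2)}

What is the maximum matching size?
Maximum matching size = 3

Maximum matching: {(W1,J4), (W3,J1), (W4,J2)}
Size: 3

This assigns 3 workers to 3 distinct jobs.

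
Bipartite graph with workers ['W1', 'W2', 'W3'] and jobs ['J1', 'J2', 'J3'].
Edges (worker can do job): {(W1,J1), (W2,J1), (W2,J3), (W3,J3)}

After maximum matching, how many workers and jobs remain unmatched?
Unmatched: 1 workers, 1 jobs

Maximum matching size: 2
Workers: 3 total, 2 matched, 1 unmatched
Jobs: 3 total, 2 matched, 1 unmatched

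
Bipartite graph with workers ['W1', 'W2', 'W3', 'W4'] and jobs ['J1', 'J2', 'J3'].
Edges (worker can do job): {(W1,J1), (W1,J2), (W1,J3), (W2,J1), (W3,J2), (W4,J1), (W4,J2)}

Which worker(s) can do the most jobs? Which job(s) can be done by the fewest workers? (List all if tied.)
Most versatile: W1 (3 jobs); Least covered: J3 (1 workers)

Worker degrees (jobs they can do): W1:3, W2:1, W3:1, W4:2
Job degrees (workers who can do it): J1:3, J2:3, J3:1

Maximum worker degree is 3, achieved by: W1
Minimum job degree is 1, achieved by: J3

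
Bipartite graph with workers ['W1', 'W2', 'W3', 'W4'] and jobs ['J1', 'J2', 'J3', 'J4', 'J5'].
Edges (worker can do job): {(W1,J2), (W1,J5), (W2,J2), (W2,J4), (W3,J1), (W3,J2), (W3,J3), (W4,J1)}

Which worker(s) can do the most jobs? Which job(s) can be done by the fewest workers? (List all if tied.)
Most versatile: W3 (3 jobs); Least covered: J3, J4, J5 (1 workers)

Worker degrees (jobs they can do): W1:2, W2:2, W3:3, W4:1
Job degrees (workers who can do it): J1:2, J2:3, J3:1, J4:1, J5:1

Maximum worker degree is 3, achieved by: W3
Minimum job degree is 1, achieved by: J3, J4, J5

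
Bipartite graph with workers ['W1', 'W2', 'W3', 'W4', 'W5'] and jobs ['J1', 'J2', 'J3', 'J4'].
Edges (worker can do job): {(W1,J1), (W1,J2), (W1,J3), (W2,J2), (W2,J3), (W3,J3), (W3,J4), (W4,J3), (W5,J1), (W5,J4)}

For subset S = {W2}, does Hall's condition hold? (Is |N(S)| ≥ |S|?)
Yes: |N(S)| = 2, |S| = 1

Subset S = {W2}
Neighbors N(S) = {J2, J3}

|N(S)| = 2, |S| = 1
Hall's condition: |N(S)| ≥ |S| is satisfied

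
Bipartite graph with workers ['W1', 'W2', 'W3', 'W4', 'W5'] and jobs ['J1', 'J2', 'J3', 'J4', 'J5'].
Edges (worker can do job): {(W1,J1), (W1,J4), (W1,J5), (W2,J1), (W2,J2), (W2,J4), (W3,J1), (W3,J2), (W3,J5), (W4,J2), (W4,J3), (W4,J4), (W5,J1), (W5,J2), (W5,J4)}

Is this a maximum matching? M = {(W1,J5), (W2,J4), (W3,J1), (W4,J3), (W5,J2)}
Yes, size 5 is maximum

Proposed matching has size 5.
Maximum matching size for this graph: 5.

This is a maximum matching.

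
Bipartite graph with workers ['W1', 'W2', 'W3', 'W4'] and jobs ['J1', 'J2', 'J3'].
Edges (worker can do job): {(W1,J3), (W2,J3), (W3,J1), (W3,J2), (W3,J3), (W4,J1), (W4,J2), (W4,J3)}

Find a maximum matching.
Matching: {(W1,J3), (W3,J1), (W4,J2)}

Maximum matching (size 3):
  W1 → J3
  W3 → J1
  W4 → J2

Each worker is assigned to at most one job, and each job to at most one worker.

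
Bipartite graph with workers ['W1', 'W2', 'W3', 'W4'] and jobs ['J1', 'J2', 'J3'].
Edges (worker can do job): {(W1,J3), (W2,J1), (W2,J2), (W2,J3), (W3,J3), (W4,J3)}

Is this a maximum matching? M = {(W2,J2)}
No, size 1 is not maximum

Proposed matching has size 1.
Maximum matching size for this graph: 2.

This is NOT maximum - can be improved to size 2.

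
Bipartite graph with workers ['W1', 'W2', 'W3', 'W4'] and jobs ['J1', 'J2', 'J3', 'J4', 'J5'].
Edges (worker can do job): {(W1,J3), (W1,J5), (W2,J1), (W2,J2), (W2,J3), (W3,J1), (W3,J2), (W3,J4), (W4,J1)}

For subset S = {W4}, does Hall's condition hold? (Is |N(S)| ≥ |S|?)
Yes: |N(S)| = 1, |S| = 1

Subset S = {W4}
Neighbors N(S) = {J1}

|N(S)| = 1, |S| = 1
Hall's condition: |N(S)| ≥ |S| is satisfied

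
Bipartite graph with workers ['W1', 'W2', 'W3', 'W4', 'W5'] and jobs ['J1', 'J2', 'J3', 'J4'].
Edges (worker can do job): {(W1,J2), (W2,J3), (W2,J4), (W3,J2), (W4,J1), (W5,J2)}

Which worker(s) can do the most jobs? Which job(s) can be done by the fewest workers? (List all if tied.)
Most versatile: W2 (2 jobs); Least covered: J1, J3, J4 (1 workers)

Worker degrees (jobs they can do): W1:1, W2:2, W3:1, W4:1, W5:1
Job degrees (workers who can do it): J1:1, J2:3, J3:1, J4:1

Maximum worker degree is 2, achieved by: W2
Minimum job degree is 1, achieved by: J1, J3, J4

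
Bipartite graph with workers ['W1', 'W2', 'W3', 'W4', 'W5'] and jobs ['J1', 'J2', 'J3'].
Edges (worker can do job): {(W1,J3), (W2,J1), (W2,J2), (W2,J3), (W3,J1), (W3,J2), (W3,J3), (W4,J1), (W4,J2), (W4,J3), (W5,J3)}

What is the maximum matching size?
Maximum matching size = 3

Maximum matching: {(W3,J1), (W4,J2), (W5,J3)}
Size: 3

This assigns 3 workers to 3 distinct jobs.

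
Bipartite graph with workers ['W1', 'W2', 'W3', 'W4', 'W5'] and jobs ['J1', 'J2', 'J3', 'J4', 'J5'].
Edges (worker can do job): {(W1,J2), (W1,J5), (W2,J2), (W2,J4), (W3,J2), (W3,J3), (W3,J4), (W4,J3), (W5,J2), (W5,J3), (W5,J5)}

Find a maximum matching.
Matching: {(W1,J5), (W2,J4), (W3,J3), (W5,J2)}

Maximum matching (size 4):
  W1 → J5
  W2 → J4
  W3 → J3
  W5 → J2

Each worker is assigned to at most one job, and each job to at most one worker.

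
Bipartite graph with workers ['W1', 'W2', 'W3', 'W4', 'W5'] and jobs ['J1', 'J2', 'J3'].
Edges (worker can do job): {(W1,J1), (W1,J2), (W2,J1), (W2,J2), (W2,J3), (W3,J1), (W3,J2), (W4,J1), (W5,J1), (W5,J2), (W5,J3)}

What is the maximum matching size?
Maximum matching size = 3

Maximum matching: {(W2,J3), (W3,J2), (W5,J1)}
Size: 3

This assigns 3 workers to 3 distinct jobs.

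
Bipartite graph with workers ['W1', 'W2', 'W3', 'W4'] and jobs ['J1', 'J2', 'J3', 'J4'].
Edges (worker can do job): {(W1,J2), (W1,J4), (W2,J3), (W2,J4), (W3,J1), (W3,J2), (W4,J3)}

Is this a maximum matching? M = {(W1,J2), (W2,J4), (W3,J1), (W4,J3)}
Yes, size 4 is maximum

Proposed matching has size 4.
Maximum matching size for this graph: 4.

This is a maximum matching.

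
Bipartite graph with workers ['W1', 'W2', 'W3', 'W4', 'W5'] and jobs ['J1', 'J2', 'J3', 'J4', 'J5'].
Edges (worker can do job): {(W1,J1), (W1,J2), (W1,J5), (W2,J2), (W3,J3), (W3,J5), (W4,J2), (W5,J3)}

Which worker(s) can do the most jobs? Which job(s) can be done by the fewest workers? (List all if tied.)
Most versatile: W1 (3 jobs); Least covered: J4 (0 workers)

Worker degrees (jobs they can do): W1:3, W2:1, W3:2, W4:1, W5:1
Job degrees (workers who can do it): J1:1, J2:3, J3:2, J4:0, J5:2

Maximum worker degree is 3, achieved by: W1
Minimum job degree is 0, achieved by: J4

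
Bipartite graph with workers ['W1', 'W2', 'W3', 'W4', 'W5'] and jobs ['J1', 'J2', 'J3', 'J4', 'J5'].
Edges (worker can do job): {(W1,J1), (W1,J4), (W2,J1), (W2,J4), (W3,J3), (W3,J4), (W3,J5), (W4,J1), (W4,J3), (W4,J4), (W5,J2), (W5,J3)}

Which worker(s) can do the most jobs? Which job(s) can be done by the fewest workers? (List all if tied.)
Most versatile: W3, W4 (3 jobs); Least covered: J2, J5 (1 workers)

Worker degrees (jobs they can do): W1:2, W2:2, W3:3, W4:3, W5:2
Job degrees (workers who can do it): J1:3, J2:1, J3:3, J4:4, J5:1

Maximum worker degree is 3, achieved by: W3, W4
Minimum job degree is 1, achieved by: J2, J5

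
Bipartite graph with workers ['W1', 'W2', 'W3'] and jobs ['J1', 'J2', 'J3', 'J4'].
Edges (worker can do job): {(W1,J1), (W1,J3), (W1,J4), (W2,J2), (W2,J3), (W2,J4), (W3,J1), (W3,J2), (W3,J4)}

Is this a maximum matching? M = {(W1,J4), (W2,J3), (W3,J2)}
Yes, size 3 is maximum

Proposed matching has size 3.
Maximum matching size for this graph: 3.

This is a maximum matching.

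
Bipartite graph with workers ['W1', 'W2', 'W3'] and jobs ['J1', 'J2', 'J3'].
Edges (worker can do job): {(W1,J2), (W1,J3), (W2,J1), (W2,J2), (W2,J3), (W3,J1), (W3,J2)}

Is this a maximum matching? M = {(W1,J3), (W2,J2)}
No, size 2 is not maximum

Proposed matching has size 2.
Maximum matching size for this graph: 3.

This is NOT maximum - can be improved to size 3.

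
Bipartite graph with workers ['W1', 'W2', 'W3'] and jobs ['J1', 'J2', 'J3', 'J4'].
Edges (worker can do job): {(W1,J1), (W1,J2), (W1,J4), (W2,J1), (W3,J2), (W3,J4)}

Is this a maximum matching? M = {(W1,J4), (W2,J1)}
No, size 2 is not maximum

Proposed matching has size 2.
Maximum matching size for this graph: 3.

This is NOT maximum - can be improved to size 3.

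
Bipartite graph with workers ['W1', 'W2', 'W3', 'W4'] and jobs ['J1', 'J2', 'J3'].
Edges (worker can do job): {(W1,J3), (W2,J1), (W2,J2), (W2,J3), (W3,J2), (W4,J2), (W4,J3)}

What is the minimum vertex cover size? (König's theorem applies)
Minimum vertex cover size = 3

By König's theorem: in bipartite graphs,
min vertex cover = max matching = 3

Maximum matching has size 3, so minimum vertex cover also has size 3.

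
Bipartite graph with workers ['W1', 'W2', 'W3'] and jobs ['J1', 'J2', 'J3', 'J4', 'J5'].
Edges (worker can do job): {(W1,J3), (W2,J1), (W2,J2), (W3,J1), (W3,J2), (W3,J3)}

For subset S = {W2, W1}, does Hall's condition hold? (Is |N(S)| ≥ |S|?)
Yes: |N(S)| = 3, |S| = 2

Subset S = {W2, W1}
Neighbors N(S) = {J1, J2, J3}

|N(S)| = 3, |S| = 2
Hall's condition: |N(S)| ≥ |S| is satisfied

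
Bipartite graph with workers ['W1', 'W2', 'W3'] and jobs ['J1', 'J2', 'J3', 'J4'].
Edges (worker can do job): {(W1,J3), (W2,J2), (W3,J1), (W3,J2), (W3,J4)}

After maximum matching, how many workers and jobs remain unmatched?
Unmatched: 0 workers, 1 jobs

Maximum matching size: 3
Workers: 3 total, 3 matched, 0 unmatched
Jobs: 4 total, 3 matched, 1 unmatched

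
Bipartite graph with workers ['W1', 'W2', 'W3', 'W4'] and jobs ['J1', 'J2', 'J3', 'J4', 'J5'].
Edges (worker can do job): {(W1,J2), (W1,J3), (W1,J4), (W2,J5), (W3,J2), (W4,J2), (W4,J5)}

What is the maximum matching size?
Maximum matching size = 3

Maximum matching: {(W1,J3), (W2,J5), (W4,J2)}
Size: 3

This assigns 3 workers to 3 distinct jobs.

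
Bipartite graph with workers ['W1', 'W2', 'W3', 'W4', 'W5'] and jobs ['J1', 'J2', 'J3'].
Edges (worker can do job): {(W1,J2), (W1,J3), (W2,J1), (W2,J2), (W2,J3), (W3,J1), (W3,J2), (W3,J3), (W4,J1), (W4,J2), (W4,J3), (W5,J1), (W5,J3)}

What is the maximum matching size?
Maximum matching size = 3

Maximum matching: {(W3,J1), (W4,J2), (W5,J3)}
Size: 3

This assigns 3 workers to 3 distinct jobs.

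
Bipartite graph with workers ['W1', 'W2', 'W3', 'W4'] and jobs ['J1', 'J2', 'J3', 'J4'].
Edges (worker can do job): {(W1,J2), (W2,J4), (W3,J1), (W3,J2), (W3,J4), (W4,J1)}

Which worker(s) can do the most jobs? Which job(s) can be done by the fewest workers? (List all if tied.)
Most versatile: W3 (3 jobs); Least covered: J3 (0 workers)

Worker degrees (jobs they can do): W1:1, W2:1, W3:3, W4:1
Job degrees (workers who can do it): J1:2, J2:2, J3:0, J4:2

Maximum worker degree is 3, achieved by: W3
Minimum job degree is 0, achieved by: J3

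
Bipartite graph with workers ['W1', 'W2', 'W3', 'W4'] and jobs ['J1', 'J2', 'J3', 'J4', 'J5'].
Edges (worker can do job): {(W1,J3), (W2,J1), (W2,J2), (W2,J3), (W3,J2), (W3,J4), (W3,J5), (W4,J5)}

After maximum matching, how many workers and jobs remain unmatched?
Unmatched: 0 workers, 1 jobs

Maximum matching size: 4
Workers: 4 total, 4 matched, 0 unmatched
Jobs: 5 total, 4 matched, 1 unmatched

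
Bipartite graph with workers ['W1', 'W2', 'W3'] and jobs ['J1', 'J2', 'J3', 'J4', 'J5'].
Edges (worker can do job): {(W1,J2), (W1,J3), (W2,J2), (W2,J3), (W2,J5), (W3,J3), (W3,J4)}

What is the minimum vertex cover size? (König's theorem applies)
Minimum vertex cover size = 3

By König's theorem: in bipartite graphs,
min vertex cover = max matching = 3

Maximum matching has size 3, so minimum vertex cover also has size 3.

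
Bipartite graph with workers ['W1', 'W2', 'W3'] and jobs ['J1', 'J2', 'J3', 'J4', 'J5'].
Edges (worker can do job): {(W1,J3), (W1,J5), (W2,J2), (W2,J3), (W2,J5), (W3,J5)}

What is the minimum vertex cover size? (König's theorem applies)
Minimum vertex cover size = 3

By König's theorem: in bipartite graphs,
min vertex cover = max matching = 3

Maximum matching has size 3, so minimum vertex cover also has size 3.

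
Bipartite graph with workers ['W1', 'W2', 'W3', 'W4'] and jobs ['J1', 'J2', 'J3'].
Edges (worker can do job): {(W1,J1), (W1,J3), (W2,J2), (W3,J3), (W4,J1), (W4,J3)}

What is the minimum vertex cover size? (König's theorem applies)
Minimum vertex cover size = 3

By König's theorem: in bipartite graphs,
min vertex cover = max matching = 3

Maximum matching has size 3, so minimum vertex cover also has size 3.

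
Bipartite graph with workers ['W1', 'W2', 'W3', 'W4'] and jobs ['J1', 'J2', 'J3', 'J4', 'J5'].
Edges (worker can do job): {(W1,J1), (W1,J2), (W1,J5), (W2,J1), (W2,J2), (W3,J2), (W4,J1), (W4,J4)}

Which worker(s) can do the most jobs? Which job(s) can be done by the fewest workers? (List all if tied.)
Most versatile: W1 (3 jobs); Least covered: J3 (0 workers)

Worker degrees (jobs they can do): W1:3, W2:2, W3:1, W4:2
Job degrees (workers who can do it): J1:3, J2:3, J3:0, J4:1, J5:1

Maximum worker degree is 3, achieved by: W1
Minimum job degree is 0, achieved by: J3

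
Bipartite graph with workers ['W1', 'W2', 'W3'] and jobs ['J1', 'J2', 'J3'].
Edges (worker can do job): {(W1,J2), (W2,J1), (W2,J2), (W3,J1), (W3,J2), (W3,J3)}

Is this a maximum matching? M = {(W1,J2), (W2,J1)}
No, size 2 is not maximum

Proposed matching has size 2.
Maximum matching size for this graph: 3.

This is NOT maximum - can be improved to size 3.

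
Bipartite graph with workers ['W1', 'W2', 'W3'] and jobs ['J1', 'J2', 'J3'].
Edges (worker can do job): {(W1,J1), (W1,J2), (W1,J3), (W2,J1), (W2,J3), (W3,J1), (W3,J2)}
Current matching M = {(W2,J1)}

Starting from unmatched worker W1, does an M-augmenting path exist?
Yes: W1 → J1 → W2 → J3

An M-augmenting path alternates non-matching / matching edges, starting and ending at unmatched vertices.
Path: W1 → J1 → W2 → J3
(J3 is unmatched in M, so the path is augmenting.)
Flipping edges along this path would increase |M| from 1 to 2.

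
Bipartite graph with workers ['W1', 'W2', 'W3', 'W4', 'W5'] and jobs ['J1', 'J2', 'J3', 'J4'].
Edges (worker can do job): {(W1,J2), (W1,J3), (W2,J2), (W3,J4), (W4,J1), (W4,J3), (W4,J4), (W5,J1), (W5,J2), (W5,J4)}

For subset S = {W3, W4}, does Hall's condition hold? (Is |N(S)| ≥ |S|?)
Yes: |N(S)| = 3, |S| = 2

Subset S = {W3, W4}
Neighbors N(S) = {J1, J3, J4}

|N(S)| = 3, |S| = 2
Hall's condition: |N(S)| ≥ |S| is satisfied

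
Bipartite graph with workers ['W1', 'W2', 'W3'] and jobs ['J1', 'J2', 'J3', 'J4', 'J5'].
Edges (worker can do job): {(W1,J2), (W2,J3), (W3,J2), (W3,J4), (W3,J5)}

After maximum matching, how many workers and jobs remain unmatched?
Unmatched: 0 workers, 2 jobs

Maximum matching size: 3
Workers: 3 total, 3 matched, 0 unmatched
Jobs: 5 total, 3 matched, 2 unmatched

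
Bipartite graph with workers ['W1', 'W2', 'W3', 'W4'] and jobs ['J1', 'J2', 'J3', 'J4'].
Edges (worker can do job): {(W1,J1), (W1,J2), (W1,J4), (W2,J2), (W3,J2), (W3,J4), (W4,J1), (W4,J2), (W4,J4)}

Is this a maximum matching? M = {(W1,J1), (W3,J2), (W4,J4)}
Yes, size 3 is maximum

Proposed matching has size 3.
Maximum matching size for this graph: 3.

This is a maximum matching.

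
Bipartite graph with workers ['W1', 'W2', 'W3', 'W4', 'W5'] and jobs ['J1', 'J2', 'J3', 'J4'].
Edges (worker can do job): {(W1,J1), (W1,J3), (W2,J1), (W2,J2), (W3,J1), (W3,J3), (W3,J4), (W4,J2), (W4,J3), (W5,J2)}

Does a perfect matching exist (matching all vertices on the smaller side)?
Yes, perfect matching exists (size 4)

Perfect matching: {(W1,J1), (W3,J4), (W4,J3), (W5,J2)}
All 4 vertices on the smaller side are matched.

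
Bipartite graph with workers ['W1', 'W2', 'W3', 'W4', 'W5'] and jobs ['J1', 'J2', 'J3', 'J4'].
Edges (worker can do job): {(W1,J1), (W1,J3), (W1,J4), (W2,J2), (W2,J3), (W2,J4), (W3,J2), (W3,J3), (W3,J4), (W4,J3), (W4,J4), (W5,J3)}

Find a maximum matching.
Matching: {(W1,J1), (W2,J2), (W3,J4), (W5,J3)}

Maximum matching (size 4):
  W1 → J1
  W2 → J2
  W3 → J4
  W5 → J3

Each worker is assigned to at most one job, and each job to at most one worker.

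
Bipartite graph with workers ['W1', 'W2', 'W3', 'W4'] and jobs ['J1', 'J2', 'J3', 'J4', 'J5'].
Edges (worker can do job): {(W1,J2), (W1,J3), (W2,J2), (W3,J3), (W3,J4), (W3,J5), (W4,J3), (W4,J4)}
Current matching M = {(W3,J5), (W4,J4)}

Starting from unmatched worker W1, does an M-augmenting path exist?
Yes: W1 → J2

An M-augmenting path alternates non-matching / matching edges, starting and ending at unmatched vertices.
Path: W1 → J2
(J2 is unmatched in M, so the path is augmenting.)
Flipping edges along this path would increase |M| from 2 to 3.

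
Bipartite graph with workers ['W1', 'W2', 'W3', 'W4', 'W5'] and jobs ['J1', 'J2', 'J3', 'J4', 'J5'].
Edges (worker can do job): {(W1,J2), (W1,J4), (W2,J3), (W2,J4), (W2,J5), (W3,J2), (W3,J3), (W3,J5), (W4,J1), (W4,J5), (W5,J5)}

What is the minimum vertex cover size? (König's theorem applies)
Minimum vertex cover size = 5

By König's theorem: in bipartite graphs,
min vertex cover = max matching = 5

Maximum matching has size 5, so minimum vertex cover also has size 5.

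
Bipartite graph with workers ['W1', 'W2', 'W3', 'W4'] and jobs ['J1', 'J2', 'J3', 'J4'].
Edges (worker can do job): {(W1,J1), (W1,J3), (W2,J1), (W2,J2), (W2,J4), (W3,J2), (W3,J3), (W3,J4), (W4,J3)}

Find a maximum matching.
Matching: {(W1,J1), (W2,J4), (W3,J2), (W4,J3)}

Maximum matching (size 4):
  W1 → J1
  W2 → J4
  W3 → J2
  W4 → J3

Each worker is assigned to at most one job, and each job to at most one worker.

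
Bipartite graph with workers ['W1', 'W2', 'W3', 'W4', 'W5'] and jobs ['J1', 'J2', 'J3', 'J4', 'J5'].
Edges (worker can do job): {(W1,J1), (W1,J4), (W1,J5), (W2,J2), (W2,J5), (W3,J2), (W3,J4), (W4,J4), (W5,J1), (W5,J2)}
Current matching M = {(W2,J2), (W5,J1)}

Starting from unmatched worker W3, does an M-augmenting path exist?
Yes: W3 → J4

An M-augmenting path alternates non-matching / matching edges, starting and ending at unmatched vertices.
Path: W3 → J4
(J4 is unmatched in M, so the path is augmenting.)
Flipping edges along this path would increase |M| from 2 to 3.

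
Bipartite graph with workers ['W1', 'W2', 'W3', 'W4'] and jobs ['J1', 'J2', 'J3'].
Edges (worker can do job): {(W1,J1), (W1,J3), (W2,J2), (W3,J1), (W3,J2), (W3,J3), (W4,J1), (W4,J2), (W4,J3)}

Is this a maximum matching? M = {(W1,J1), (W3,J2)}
No, size 2 is not maximum

Proposed matching has size 2.
Maximum matching size for this graph: 3.

This is NOT maximum - can be improved to size 3.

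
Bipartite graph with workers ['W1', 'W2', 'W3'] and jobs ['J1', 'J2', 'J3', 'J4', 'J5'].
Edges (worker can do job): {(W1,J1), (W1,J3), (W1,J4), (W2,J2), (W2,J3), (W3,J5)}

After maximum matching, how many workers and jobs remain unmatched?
Unmatched: 0 workers, 2 jobs

Maximum matching size: 3
Workers: 3 total, 3 matched, 0 unmatched
Jobs: 5 total, 3 matched, 2 unmatched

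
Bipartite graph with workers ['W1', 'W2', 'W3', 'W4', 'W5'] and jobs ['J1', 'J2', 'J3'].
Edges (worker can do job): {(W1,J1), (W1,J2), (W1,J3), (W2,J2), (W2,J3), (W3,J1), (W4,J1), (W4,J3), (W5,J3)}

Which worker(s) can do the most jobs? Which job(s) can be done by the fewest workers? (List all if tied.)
Most versatile: W1 (3 jobs); Least covered: J2 (2 workers)

Worker degrees (jobs they can do): W1:3, W2:2, W3:1, W4:2, W5:1
Job degrees (workers who can do it): J1:3, J2:2, J3:4

Maximum worker degree is 3, achieved by: W1
Minimum job degree is 2, achieved by: J2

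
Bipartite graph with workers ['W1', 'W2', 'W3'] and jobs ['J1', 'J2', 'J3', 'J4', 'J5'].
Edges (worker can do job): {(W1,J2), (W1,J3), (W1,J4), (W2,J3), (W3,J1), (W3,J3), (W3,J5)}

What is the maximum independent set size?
Maximum independent set = 5

By König's theorem:
- Min vertex cover = Max matching = 3
- Max independent set = Total vertices - Min vertex cover
- Max independent set = 8 - 3 = 5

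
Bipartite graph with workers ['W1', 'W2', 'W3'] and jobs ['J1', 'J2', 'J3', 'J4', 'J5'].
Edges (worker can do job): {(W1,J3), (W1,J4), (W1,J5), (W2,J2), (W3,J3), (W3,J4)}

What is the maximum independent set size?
Maximum independent set = 5

By König's theorem:
- Min vertex cover = Max matching = 3
- Max independent set = Total vertices - Min vertex cover
- Max independent set = 8 - 3 = 5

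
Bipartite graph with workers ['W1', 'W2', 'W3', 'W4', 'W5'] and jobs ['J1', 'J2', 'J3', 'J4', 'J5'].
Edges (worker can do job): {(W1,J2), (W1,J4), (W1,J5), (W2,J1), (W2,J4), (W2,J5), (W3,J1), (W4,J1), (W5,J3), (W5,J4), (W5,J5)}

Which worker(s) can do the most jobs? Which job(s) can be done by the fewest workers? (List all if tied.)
Most versatile: W1, W2, W5 (3 jobs); Least covered: J2, J3 (1 workers)

Worker degrees (jobs they can do): W1:3, W2:3, W3:1, W4:1, W5:3
Job degrees (workers who can do it): J1:3, J2:1, J3:1, J4:3, J5:3

Maximum worker degree is 3, achieved by: W1, W2, W5
Minimum job degree is 1, achieved by: J2, J3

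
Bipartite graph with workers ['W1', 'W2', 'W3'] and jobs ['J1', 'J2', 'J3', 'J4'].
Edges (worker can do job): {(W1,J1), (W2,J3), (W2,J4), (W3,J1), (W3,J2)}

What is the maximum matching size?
Maximum matching size = 3

Maximum matching: {(W1,J1), (W2,J3), (W3,J2)}
Size: 3

This assigns 3 workers to 3 distinct jobs.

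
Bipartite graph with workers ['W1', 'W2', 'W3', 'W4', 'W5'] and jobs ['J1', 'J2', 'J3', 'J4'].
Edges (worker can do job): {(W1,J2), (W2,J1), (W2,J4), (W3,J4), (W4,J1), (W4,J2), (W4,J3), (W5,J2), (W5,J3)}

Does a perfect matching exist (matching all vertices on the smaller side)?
Yes, perfect matching exists (size 4)

Perfect matching: {(W2,J1), (W3,J4), (W4,J2), (W5,J3)}
All 4 vertices on the smaller side are matched.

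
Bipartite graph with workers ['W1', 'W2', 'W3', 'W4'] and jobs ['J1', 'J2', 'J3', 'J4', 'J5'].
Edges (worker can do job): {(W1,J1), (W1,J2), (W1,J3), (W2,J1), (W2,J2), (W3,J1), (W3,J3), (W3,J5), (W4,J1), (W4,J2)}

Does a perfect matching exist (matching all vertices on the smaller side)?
Yes, perfect matching exists (size 4)

Perfect matching: {(W1,J3), (W2,J2), (W3,J5), (W4,J1)}
All 4 vertices on the smaller side are matched.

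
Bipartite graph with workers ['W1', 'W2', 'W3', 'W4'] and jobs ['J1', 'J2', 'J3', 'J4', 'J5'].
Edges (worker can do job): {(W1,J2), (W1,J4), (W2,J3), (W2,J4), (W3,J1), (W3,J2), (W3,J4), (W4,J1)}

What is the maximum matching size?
Maximum matching size = 4

Maximum matching: {(W1,J4), (W2,J3), (W3,J2), (W4,J1)}
Size: 4

This assigns 4 workers to 4 distinct jobs.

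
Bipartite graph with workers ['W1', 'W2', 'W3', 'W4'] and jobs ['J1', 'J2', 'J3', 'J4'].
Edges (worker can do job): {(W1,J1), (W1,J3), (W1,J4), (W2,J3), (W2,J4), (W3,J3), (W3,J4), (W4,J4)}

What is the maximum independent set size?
Maximum independent set = 5

By König's theorem:
- Min vertex cover = Max matching = 3
- Max independent set = Total vertices - Min vertex cover
- Max independent set = 8 - 3 = 5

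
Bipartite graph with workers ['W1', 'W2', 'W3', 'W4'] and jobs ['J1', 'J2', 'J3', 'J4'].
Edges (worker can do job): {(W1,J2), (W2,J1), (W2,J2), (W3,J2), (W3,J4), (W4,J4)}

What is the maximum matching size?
Maximum matching size = 3

Maximum matching: {(W2,J1), (W3,J2), (W4,J4)}
Size: 3

This assigns 3 workers to 3 distinct jobs.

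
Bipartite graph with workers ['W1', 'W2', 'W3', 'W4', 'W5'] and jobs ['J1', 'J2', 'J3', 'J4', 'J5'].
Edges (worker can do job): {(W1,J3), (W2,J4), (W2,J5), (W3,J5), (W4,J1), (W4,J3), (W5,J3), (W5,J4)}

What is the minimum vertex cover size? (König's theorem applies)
Minimum vertex cover size = 4

By König's theorem: in bipartite graphs,
min vertex cover = max matching = 4

Maximum matching has size 4, so minimum vertex cover also has size 4.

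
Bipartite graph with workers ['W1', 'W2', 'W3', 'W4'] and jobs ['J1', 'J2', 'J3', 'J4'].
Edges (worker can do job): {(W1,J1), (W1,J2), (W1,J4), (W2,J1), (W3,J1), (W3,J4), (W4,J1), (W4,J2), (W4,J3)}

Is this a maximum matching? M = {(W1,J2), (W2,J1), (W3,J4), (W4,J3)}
Yes, size 4 is maximum

Proposed matching has size 4.
Maximum matching size for this graph: 4.

This is a maximum matching.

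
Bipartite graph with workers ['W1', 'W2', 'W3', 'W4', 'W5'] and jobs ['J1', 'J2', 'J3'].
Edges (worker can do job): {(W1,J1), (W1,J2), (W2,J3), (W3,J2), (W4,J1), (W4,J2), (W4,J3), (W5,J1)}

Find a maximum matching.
Matching: {(W3,J2), (W4,J3), (W5,J1)}

Maximum matching (size 3):
  W3 → J2
  W4 → J3
  W5 → J1

Each worker is assigned to at most one job, and each job to at most one worker.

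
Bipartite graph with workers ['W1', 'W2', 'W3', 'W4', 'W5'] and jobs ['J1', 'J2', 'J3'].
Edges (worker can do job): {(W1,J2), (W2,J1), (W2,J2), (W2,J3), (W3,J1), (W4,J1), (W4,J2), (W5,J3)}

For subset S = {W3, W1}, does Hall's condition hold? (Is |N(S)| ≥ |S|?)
Yes: |N(S)| = 2, |S| = 2

Subset S = {W3, W1}
Neighbors N(S) = {J1, J2}

|N(S)| = 2, |S| = 2
Hall's condition: |N(S)| ≥ |S| is satisfied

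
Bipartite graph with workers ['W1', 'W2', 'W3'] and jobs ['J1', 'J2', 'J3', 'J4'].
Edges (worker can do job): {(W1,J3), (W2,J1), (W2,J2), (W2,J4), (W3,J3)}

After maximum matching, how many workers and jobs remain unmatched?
Unmatched: 1 workers, 2 jobs

Maximum matching size: 2
Workers: 3 total, 2 matched, 1 unmatched
Jobs: 4 total, 2 matched, 2 unmatched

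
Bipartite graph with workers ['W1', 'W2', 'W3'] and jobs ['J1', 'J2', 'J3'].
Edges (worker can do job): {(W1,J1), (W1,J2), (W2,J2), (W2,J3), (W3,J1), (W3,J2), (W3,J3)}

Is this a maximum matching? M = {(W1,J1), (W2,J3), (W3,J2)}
Yes, size 3 is maximum

Proposed matching has size 3.
Maximum matching size for this graph: 3.

This is a maximum matching.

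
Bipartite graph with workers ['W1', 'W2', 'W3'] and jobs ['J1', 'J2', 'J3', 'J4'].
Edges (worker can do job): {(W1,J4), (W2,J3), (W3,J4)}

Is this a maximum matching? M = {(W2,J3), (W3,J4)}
Yes, size 2 is maximum

Proposed matching has size 2.
Maximum matching size for this graph: 2.

This is a maximum matching.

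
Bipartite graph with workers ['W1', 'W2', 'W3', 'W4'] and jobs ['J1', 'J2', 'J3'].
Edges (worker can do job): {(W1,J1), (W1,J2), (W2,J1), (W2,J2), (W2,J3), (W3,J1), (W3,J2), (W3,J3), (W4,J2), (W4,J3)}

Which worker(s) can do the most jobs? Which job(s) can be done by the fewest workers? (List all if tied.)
Most versatile: W2, W3 (3 jobs); Least covered: J1, J3 (3 workers)

Worker degrees (jobs they can do): W1:2, W2:3, W3:3, W4:2
Job degrees (workers who can do it): J1:3, J2:4, J3:3

Maximum worker degree is 3, achieved by: W2, W3
Minimum job degree is 3, achieved by: J1, J3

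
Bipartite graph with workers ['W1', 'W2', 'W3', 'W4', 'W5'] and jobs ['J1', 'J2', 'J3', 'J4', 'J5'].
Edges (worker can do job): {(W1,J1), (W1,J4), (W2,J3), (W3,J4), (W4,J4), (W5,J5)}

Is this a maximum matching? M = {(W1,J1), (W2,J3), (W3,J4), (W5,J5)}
Yes, size 4 is maximum

Proposed matching has size 4.
Maximum matching size for this graph: 4.

This is a maximum matching.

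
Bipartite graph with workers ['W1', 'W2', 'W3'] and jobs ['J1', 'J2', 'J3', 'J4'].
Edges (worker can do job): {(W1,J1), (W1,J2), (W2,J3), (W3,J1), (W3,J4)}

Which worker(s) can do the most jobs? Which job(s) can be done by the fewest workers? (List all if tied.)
Most versatile: W1, W3 (2 jobs); Least covered: J2, J3, J4 (1 workers)

Worker degrees (jobs they can do): W1:2, W2:1, W3:2
Job degrees (workers who can do it): J1:2, J2:1, J3:1, J4:1

Maximum worker degree is 2, achieved by: W1, W3
Minimum job degree is 1, achieved by: J2, J3, J4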